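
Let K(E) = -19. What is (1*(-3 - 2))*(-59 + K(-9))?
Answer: 390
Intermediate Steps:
(1*(-3 - 2))*(-59 + K(-9)) = (1*(-3 - 2))*(-59 - 19) = (1*(-5))*(-78) = -5*(-78) = 390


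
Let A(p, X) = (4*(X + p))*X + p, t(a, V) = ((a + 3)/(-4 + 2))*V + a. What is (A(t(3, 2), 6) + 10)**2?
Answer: 6241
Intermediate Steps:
t(a, V) = a + V*(-3/2 - a/2) (t(a, V) = ((3 + a)/(-2))*V + a = ((3 + a)*(-1/2))*V + a = (-3/2 - a/2)*V + a = V*(-3/2 - a/2) + a = a + V*(-3/2 - a/2))
A(p, X) = p + X*(4*X + 4*p) (A(p, X) = (4*X + 4*p)*X + p = X*(4*X + 4*p) + p = p + X*(4*X + 4*p))
(A(t(3, 2), 6) + 10)**2 = (((3 - 3/2*2 - 1/2*2*3) + 4*6**2 + 4*6*(3 - 3/2*2 - 1/2*2*3)) + 10)**2 = (((3 - 3 - 3) + 4*36 + 4*6*(3 - 3 - 3)) + 10)**2 = ((-3 + 144 + 4*6*(-3)) + 10)**2 = ((-3 + 144 - 72) + 10)**2 = (69 + 10)**2 = 79**2 = 6241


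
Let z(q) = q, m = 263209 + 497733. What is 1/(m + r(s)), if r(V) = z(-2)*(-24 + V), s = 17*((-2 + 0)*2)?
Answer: 1/761126 ≈ 1.3138e-6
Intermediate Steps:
m = 760942
s = -68 (s = 17*(-2*2) = 17*(-4) = -68)
r(V) = 48 - 2*V (r(V) = -2*(-24 + V) = 48 - 2*V)
1/(m + r(s)) = 1/(760942 + (48 - 2*(-68))) = 1/(760942 + (48 + 136)) = 1/(760942 + 184) = 1/761126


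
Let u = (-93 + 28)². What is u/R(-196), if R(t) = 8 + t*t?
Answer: 4225/38424 ≈ 0.10996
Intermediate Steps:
R(t) = 8 + t²
u = 4225 (u = (-65)² = 4225)
u/R(-196) = 4225/(8 + (-196)²) = 4225/(8 + 38416) = 4225/38424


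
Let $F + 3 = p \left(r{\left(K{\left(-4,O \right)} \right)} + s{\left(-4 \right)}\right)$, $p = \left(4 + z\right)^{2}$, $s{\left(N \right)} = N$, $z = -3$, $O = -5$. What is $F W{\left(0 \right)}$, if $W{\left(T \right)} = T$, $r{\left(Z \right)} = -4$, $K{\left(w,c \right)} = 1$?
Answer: $0$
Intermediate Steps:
$p = 1$ ($p = \left(4 - 3\right)^{2} = 1^{2} = 1$)
$F = -11$ ($F = -3 + 1 \left(-4 - 4\right) = -3 + 1 \left(-8\right) = -3 - 8 = -11$)
$F W{\left(0 \right)} = \left(-11\right) 0 = 0$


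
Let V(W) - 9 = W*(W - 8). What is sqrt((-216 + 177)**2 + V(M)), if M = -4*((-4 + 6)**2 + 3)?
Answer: 3*sqrt(282) ≈ 50.379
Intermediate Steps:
M = -28 (M = -4*(2**2 + 3) = -4*(4 + 3) = -4*7 = -28)
V(W) = 9 + W*(-8 + W) (V(W) = 9 + W*(W - 8) = 9 + W*(-8 + W))
sqrt((-216 + 177)**2 + V(M)) = sqrt((-216 + 177)**2 + (9 + (-28)**2 - 8*(-28))) = sqrt((-39)**2 + (9 + 784 + 224)) = sqrt(1521 + 1017) = sqrt(2538) = 3*sqrt(282)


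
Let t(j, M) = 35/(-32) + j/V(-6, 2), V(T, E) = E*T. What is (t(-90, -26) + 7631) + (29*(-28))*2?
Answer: 192429/32 ≈ 6013.4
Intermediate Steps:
t(j, M) = -35/32 - j/12 (t(j, M) = 35/(-32) + j/((2*(-6))) = 35*(-1/32) + j/(-12) = -35/32 + j*(-1/12) = -35/32 - j/12)
(t(-90, -26) + 7631) + (29*(-28))*2 = ((-35/32 - 1/12*(-90)) + 7631) + (29*(-28))*2 = ((-35/32 + 15/2) + 7631) - 812*2 = (205/32 + 7631) - 1624 = 244397/32 - 1624 = 192429/32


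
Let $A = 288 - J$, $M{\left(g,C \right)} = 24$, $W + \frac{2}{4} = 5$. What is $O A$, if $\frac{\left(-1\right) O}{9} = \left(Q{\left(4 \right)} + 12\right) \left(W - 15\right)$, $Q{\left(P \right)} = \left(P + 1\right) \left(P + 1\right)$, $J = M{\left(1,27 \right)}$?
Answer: $923076$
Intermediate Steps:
$W = \frac{9}{2}$ ($W = - \frac{1}{2} + 5 = \frac{9}{2} \approx 4.5$)
$J = 24$
$Q{\left(P \right)} = \left(1 + P\right)^{2}$ ($Q{\left(P \right)} = \left(1 + P\right) \left(1 + P\right) = \left(1 + P\right)^{2}$)
$O = \frac{6993}{2}$ ($O = - 9 \left(\left(1 + 4\right)^{2} + 12\right) \left(\frac{9}{2} - 15\right) = - 9 \left(5^{2} + 12\right) \left(- \frac{21}{2}\right) = - 9 \left(25 + 12\right) \left(- \frac{21}{2}\right) = - 9 \cdot 37 \left(- \frac{21}{2}\right) = \left(-9\right) \left(- \frac{777}{2}\right) = \frac{6993}{2} \approx 3496.5$)
$A = 264$ ($A = 288 - 24 = 264$)
$O A = \frac{6993}{2} \cdot 264 = 923076$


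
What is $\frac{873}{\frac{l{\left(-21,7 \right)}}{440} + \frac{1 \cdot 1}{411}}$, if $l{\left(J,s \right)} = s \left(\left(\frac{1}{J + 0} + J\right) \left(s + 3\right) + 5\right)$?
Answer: $- \frac{3508296}{13127} \approx -267.26$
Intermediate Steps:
$l{\left(J,s \right)} = s \left(5 + \left(3 + s\right) \left(J + \frac{1}{J}\right)\right)$ ($l{\left(J,s \right)} = s \left(\left(\frac{1}{J} + J\right) \left(3 + s\right) + 5\right) = s \left(\left(J + \frac{1}{J}\right) \left(3 + s\right) + 5\right) = s \left(\left(3 + s\right) \left(J + \frac{1}{J}\right) + 5\right) = s \left(5 + \left(3 + s\right) \left(J + \frac{1}{J}\right)\right)$)
$\frac{873}{\frac{l{\left(-21,7 \right)}}{440} + \frac{1 \cdot 1}{411}} = \frac{873}{\frac{7 \frac{1}{-21} \left(3 + 7 - 21 \left(5 + 3 \left(-21\right) - 147\right)\right)}{440} + \frac{1 \cdot 1}{411}} = \frac{873}{7 \left(- \frac{1}{21}\right) \left(3 + 7 - 21 \left(5 - 63 - 147\right)\right) \frac{1}{440} + 1 \cdot \frac{1}{411}} = \frac{873}{7 \left(- \frac{1}{21}\right) \left(3 + 7 - -4305\right) \frac{1}{440} + \frac{1}{411}} = \frac{873}{7 \left(- \frac{1}{21}\right) \left(3 + 7 + 4305\right) \frac{1}{440} + \frac{1}{411}} = \frac{873}{7 \left(- \frac{1}{21}\right) 4315 \cdot \frac{1}{440} + \frac{1}{411}} = \frac{873}{\left(- \frac{4315}{3}\right) \frac{1}{440} + \frac{1}{411}} = \frac{873}{- \frac{863}{264} + \frac{1}{411}} = \frac{873}{- \frac{39381}{12056}} = 873 \left(- \frac{12056}{39381}\right) = - \frac{3508296}{13127}$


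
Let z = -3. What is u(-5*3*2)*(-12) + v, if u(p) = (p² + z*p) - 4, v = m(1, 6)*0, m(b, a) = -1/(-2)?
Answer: -11832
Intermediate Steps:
m(b, a) = ½ (m(b, a) = -1*(-½) = ½)
v = 0 (v = (½)*0 = 0)
u(p) = -4 + p² - 3*p (u(p) = (p² - 3*p) - 4 = -4 + p² - 3*p)
u(-5*3*2)*(-12) + v = (-4 + (-5*3*2)² - 3*(-5*3)*2)*(-12) + 0 = (-4 + (-15*2)² - (-45)*2)*(-12) + 0 = (-4 + (-30)² - 3*(-30))*(-12) + 0 = (-4 + 900 + 90)*(-12) + 0 = 986*(-12) + 0 = -11832 + 0 = -11832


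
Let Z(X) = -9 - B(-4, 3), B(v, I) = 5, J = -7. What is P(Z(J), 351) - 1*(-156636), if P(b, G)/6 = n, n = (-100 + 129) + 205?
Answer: 158040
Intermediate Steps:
Z(X) = -14 (Z(X) = -9 - 1*5 = -9 - 5 = -14)
n = 234 (n = 29 + 205 = 234)
P(b, G) = 1404 (P(b, G) = 6*234 = 1404)
P(Z(J), 351) - 1*(-156636) = 1404 - 1*(-156636) = 1404 + 156636 = 158040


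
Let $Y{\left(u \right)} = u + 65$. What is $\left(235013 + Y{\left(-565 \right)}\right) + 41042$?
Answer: $275555$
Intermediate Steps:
$Y{\left(u \right)} = 65 + u$
$\left(235013 + Y{\left(-565 \right)}\right) + 41042 = \left(235013 + \left(65 - 565\right)\right) + 41042 = \left(235013 - 500\right) + 41042 = 234513 + 41042 = 275555$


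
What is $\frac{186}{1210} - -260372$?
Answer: $\frac{157525153}{605} \approx 2.6037 \cdot 10^{5}$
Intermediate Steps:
$\frac{186}{1210} - -260372 = 186 \cdot \frac{1}{1210} + 260372 = \frac{93}{605} + 260372 = \frac{157525153}{605}$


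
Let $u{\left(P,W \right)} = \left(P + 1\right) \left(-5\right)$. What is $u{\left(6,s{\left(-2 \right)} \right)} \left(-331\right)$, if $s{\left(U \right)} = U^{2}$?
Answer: $11585$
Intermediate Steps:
$u{\left(P,W \right)} = -5 - 5 P$ ($u{\left(P,W \right)} = \left(1 + P\right) \left(-5\right) = -5 - 5 P$)
$u{\left(6,s{\left(-2 \right)} \right)} \left(-331\right) = \left(-5 - 30\right) \left(-331\right) = \left(-35\right) \left(-331\right) = 11585$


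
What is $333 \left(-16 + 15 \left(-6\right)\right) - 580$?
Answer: $-35878$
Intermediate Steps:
$333 \left(-16 + 15 \left(-6\right)\right) - 580 = 333 \left(-16 - 90\right) - 580 = 333 \left(-106\right) - 580 = -35298 - 580 = -35878$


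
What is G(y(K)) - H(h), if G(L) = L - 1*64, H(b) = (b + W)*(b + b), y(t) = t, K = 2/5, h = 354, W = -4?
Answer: -1239318/5 ≈ -2.4786e+5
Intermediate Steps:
K = ⅖ (K = 2*(⅕) = ⅖ ≈ 0.40000)
H(b) = 2*b*(-4 + b) (H(b) = (b - 4)*(b + b) = (-4 + b)*(2*b) = 2*b*(-4 + b))
G(L) = -64 + L (G(L) = L - 64 = -64 + L)
G(y(K)) - H(h) = (-64 + ⅖) - 2*354*(-4 + 354) = -318/5 - 2*354*350 = -318/5 - 1*247800 = -318/5 - 247800 = -1239318/5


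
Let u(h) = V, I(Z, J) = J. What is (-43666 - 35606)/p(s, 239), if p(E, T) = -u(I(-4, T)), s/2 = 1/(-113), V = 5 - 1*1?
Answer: 19818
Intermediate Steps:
V = 4 (V = 5 - 1 = 4)
u(h) = 4
s = -2/113 (s = 2/(-113) = 2*(-1/113) = -2/113 ≈ -0.017699)
p(E, T) = -4 (p(E, T) = -1*4 = -4)
(-43666 - 35606)/p(s, 239) = (-43666 - 35606)/(-4) = -79272*(-1/4) = 19818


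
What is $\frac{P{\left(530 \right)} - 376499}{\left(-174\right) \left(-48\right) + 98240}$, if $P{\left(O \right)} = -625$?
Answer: $- \frac{94281}{26648} \approx -3.538$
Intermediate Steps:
$\frac{P{\left(530 \right)} - 376499}{\left(-174\right) \left(-48\right) + 98240} = \frac{-625 - 376499}{\left(-174\right) \left(-48\right) + 98240} = - \frac{377124}{8352 + 98240} = - \frac{377124}{106592} = \left(-377124\right) \frac{1}{106592} = - \frac{94281}{26648}$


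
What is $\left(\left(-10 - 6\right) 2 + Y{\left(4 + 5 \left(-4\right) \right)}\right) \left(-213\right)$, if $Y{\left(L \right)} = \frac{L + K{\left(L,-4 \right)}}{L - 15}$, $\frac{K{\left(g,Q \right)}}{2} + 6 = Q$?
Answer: $\frac{203628}{31} \approx 6568.6$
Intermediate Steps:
$K{\left(g,Q \right)} = -12 + 2 Q$
$Y{\left(L \right)} = \frac{-20 + L}{-15 + L}$ ($Y{\left(L \right)} = \frac{L + \left(-12 + 2 \left(-4\right)\right)}{L - 15} = \frac{L - 20}{-15 + L} = \frac{-20 + L}{-15 + L}$)
$\left(\left(-10 - 6\right) 2 + Y{\left(4 + 5 \left(-4\right) \right)}\right) \left(-213\right) = \left(\left(-10 - 6\right) 2 + \frac{-20 + \left(4 + 5 \left(-4\right)\right)}{-15 + \left(4 + 5 \left(-4\right)\right)}\right) \left(-213\right) = \left(\left(-16\right) 2 + \frac{-20 + \left(4 - 20\right)}{-15 + \left(4 - 20\right)}\right) \left(-213\right) = \left(-32 + \frac{-20 - 16}{-15 - 16}\right) \left(-213\right) = \left(-32 + \frac{1}{-31} \left(-36\right)\right) \left(-213\right) = \left(-32 - - \frac{36}{31}\right) \left(-213\right) = \left(-32 + \frac{36}{31}\right) \left(-213\right) = \left(- \frac{956}{31}\right) \left(-213\right) = \frac{203628}{31}$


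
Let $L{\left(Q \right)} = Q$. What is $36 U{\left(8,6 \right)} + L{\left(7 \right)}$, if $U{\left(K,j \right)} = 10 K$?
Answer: $2887$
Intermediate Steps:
$36 U{\left(8,6 \right)} + L{\left(7 \right)} = 36 \cdot 10 \cdot 8 + 7 = 36 \cdot 80 + 7 = 2880 + 7 = 2887$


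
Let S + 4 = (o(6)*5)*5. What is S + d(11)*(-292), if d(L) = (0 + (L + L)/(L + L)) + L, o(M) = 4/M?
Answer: -10474/3 ≈ -3491.3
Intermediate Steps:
S = 38/3 (S = -4 + ((4/6)*5)*5 = -4 + ((4*(⅙))*5)*5 = -4 + ((⅔)*5)*5 = -4 + (10/3)*5 = -4 + 50/3 = 38/3 ≈ 12.667)
d(L) = 1 + L (d(L) = (0 + (2*L)/((2*L))) + L = (0 + (2*L)*(1/(2*L))) + L = (0 + 1) + L = 1 + L)
S + d(11)*(-292) = 38/3 + (1 + 11)*(-292) = 38/3 + 12*(-292) = 38/3 - 3504 = -10474/3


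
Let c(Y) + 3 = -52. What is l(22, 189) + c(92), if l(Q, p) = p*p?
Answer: 35666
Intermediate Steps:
l(Q, p) = p**2
c(Y) = -55 (c(Y) = -3 - 52 = -55)
l(22, 189) + c(92) = 189**2 - 55 = 35721 - 55 = 35666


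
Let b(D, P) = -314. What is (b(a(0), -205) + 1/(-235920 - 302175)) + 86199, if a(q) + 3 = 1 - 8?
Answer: 46214289074/538095 ≈ 85885.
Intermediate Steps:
a(q) = -10 (a(q) = -3 + (1 - 8) = -3 - 7 = -10)
(b(a(0), -205) + 1/(-235920 - 302175)) + 86199 = (-314 + 1/(-235920 - 302175)) + 86199 = (-314 + 1/(-538095)) + 86199 = (-314 - 1/538095) + 86199 = -168961831/538095 + 86199 = 46214289074/538095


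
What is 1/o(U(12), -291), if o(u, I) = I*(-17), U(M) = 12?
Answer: 1/4947 ≈ 0.00020214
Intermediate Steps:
o(u, I) = -17*I
1/o(U(12), -291) = 1/(-17*(-291)) = 1/4947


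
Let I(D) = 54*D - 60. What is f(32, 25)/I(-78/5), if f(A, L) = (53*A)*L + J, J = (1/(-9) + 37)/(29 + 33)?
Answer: -29574415/629424 ≈ -46.986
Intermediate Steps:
J = 166/279 (J = (-⅑ + 37)/62 = (332/9)*(1/62) = 166/279 ≈ 0.59498)
f(A, L) = 166/279 + 53*A*L (f(A, L) = (53*A)*L + 166/279 = 53*A*L + 166/279 = 166/279 + 53*A*L)
I(D) = -60 + 54*D
f(32, 25)/I(-78/5) = (166/279 + 53*32*25)/(-60 + 54*(-78/5)) = (166/279 + 42400)/(-60 + 54*(-78*⅕)) = 11829766/(279*(-60 + 54*(-78/5))) = 11829766/(279*(-60 - 4212/5)) = 11829766/(279*(-4512/5)) = (11829766/279)*(-5/4512) = -29574415/629424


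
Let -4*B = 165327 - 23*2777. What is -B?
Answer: 25364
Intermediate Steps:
B = -25364 (B = -(165327 - 23*2777)/4 = -(165327 - 1*63871)/4 = -(165327 - 63871)/4 = -¼*101456 = -25364)
-B = -1*(-25364) = 25364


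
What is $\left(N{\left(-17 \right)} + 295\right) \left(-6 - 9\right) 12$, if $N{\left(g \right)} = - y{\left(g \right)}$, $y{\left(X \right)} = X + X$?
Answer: $-59220$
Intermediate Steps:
$y{\left(X \right)} = 2 X$
$N{\left(g \right)} = - 2 g$
$\left(N{\left(-17 \right)} + 295\right) \left(-6 - 9\right) 12 = \left(\left(-2\right) \left(-17\right) + 295\right) \left(-6 - 9\right) 12 = \left(34 + 295\right) \left(\left(-15\right) 12\right) = 329 \left(-180\right) = -59220$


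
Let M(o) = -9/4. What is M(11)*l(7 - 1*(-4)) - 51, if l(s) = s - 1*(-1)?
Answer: -78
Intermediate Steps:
l(s) = 1 + s (l(s) = s + 1 = 1 + s)
M(o) = -9/4 (M(o) = -9*¼ = -9/4)
M(11)*l(7 - 1*(-4)) - 51 = -9*(1 + (7 - 1*(-4)))/4 - 51 = -9*(1 + (7 + 4))/4 - 51 = -9*(1 + 11)/4 - 51 = -9/4*12 - 51 = -27 - 51 = -78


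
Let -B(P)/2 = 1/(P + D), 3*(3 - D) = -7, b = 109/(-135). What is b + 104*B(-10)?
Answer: 41357/945 ≈ 43.764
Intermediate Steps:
b = -109/135 (b = 109*(-1/135) = -109/135 ≈ -0.80741)
D = 16/3 (D = 3 - 1/3*(-7) = 3 + 7/3 = 16/3 ≈ 5.3333)
B(P) = -2/(16/3 + P) (B(P) = -2/(P + 16/3) = -2/(16/3 + P))
b + 104*B(-10) = -109/135 + 104*(-6/(16 + 3*(-10))) = -109/135 + 104*(-6/(16 - 30)) = -109/135 + 104*(-6/(-14)) = -109/135 + 104*(-6*(-1/14)) = -109/135 + 104*(3/7) = -109/135 + 312/7 = 41357/945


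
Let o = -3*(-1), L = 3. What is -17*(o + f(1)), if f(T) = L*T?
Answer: -102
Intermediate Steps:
f(T) = 3*T
o = 3
-17*(o + f(1)) = -17*(3 + 3*1) = -17*(3 + 3) = -17*6 = -102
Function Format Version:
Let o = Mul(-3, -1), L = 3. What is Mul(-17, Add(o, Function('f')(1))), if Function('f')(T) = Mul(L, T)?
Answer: -102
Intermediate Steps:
Function('f')(T) = Mul(3, T)
o = 3
Mul(-17, Add(o, Function('f')(1))) = Mul(-17, Add(3, Mul(3, 1))) = Mul(-17, Add(3, 3)) = Mul(-17, 6) = -102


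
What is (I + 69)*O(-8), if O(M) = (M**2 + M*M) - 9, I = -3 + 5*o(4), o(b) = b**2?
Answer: 17374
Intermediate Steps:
I = 77 (I = -3 + 5*4**2 = -3 + 5*16 = -3 + 80 = 77)
O(M) = -9 + 2*M**2 (O(M) = (M**2 + M**2) - 9 = 2*M**2 - 9 = -9 + 2*M**2)
(I + 69)*O(-8) = (77 + 69)*(-9 + 2*(-8)**2) = 146*(-9 + 2*64) = 146*(-9 + 128) = 146*119 = 17374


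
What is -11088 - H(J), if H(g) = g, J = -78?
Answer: -11010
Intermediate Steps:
-11088 - H(J) = -11088 - 1*(-78) = -11088 + 78 = -11010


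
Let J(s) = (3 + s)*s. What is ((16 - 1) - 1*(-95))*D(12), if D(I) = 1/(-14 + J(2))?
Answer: -55/2 ≈ -27.500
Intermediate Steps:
J(s) = s*(3 + s)
D(I) = -¼ (D(I) = 1/(-14 + 2*(3 + 2)) = 1/(-14 + 2*5) = 1/(-14 + 10) = 1/(-4) = -¼)
((16 - 1) - 1*(-95))*D(12) = ((16 - 1) - 1*(-95))*(-¼) = (15 + 95)*(-¼) = 110*(-¼) = -55/2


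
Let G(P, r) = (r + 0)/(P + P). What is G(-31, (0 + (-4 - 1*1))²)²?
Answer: 625/3844 ≈ 0.16259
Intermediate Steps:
G(P, r) = r/(2*P) (G(P, r) = r/((2*P)) = r*(1/(2*P)) = r/(2*P))
G(-31, (0 + (-4 - 1*1))²)² = ((½)*(0 + (-4 - 1*1))²/(-31))² = ((½)*(0 + (-4 - 1))²*(-1/31))² = ((½)*(0 - 5)²*(-1/31))² = ((½)*(-5)²*(-1/31))² = ((½)*25*(-1/31))² = (-25/62)² = 625/3844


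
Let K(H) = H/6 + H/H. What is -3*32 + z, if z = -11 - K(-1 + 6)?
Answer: -653/6 ≈ -108.83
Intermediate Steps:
K(H) = 1 + H/6 (K(H) = H*(⅙) + 1 = H/6 + 1 = 1 + H/6)
z = -77/6 (z = -11 - (1 + (-1 + 6)/6) = -11 - (1 + (⅙)*5) = -11 - (1 + ⅚) = -11 - 1*11/6 = -11 - 11/6 = -77/6 ≈ -12.833)
-3*32 + z = -3*32 - 77/6 = -96 - 77/6 = -653/6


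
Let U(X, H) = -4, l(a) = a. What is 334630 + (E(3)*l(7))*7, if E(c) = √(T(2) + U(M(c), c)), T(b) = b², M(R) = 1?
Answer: 334630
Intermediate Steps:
E(c) = 0 (E(c) = √(2² - 4) = √(4 - 4) = √0 = 0)
334630 + (E(3)*l(7))*7 = 334630 + (0*7)*7 = 334630 + 0*7 = 334630 + 0 = 334630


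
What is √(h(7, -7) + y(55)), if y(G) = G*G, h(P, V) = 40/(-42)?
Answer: √1333605/21 ≈ 54.991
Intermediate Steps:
h(P, V) = -20/21 (h(P, V) = 40*(-1/42) = -20/21)
y(G) = G²
√(h(7, -7) + y(55)) = √(-20/21 + 55²) = √(-20/21 + 3025) = √(63505/21) = √1333605/21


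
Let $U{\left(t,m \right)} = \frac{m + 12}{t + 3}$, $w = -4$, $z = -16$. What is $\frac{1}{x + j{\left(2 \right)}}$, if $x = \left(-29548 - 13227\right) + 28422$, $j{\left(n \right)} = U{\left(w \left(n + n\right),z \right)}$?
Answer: $- \frac{13}{186585} \approx -6.9673 \cdot 10^{-5}$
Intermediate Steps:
$U{\left(t,m \right)} = \frac{12 + m}{3 + t}$
$j{\left(n \right)} = - \frac{4}{3 - 8 n}$ ($j{\left(n \right)} = \frac{12 - 16}{3 - 4 \left(n + n\right)} = \frac{1}{3 - 4 \cdot 2 n} \left(-4\right) = \frac{1}{3 - 8 n} \left(-4\right) = - \frac{4}{3 - 8 n}$)
$x = -14353$ ($x = -42775 + 28422 = -14353$)
$\frac{1}{x + j{\left(2 \right)}} = \frac{1}{-14353 + \frac{4}{-3 + 8 \cdot 2}} = \frac{1}{-14353 + \frac{4}{-3 + 16}} = \frac{1}{-14353 + \frac{4}{13}} = \frac{1}{- \frac{186585}{13}} = - \frac{13}{186585}$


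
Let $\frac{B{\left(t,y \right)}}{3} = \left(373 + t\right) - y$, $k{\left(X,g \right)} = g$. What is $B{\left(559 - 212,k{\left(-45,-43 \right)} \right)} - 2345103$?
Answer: $-2342814$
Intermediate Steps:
$B{\left(t,y \right)} = 1119 - 3 y + 3 t$ ($B{\left(t,y \right)} = 3 \left(\left(373 + t\right) - y\right) = 3 \left(373 + t - y\right) = 1119 - 3 y + 3 t$)
$B{\left(559 - 212,k{\left(-45,-43 \right)} \right)} - 2345103 = \left(1119 - -129 + 3 \left(559 - 212\right)\right) - 2345103 = \left(1119 + 129 + 3 \cdot 347\right) - 2345103 = \left(1119 + 129 + 1041\right) - 2345103 = 2289 - 2345103 = -2342814$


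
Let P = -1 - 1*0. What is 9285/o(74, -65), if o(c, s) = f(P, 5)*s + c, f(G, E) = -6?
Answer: 9285/464 ≈ 20.011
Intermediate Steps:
P = -1 (P = -1 + 0 = -1)
o(c, s) = c - 6*s (o(c, s) = -6*s + c = c - 6*s)
9285/o(74, -65) = 9285/(74 - 6*(-65)) = 9285/(74 + 390) = 9285/464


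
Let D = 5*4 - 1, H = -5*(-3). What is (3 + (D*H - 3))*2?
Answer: 570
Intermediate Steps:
H = 15
D = 19 (D = 20 - 1 = 19)
(3 + (D*H - 3))*2 = (3 + (19*15 - 3))*2 = (3 + (285 - 3))*2 = (3 + 282)*2 = 285*2 = 570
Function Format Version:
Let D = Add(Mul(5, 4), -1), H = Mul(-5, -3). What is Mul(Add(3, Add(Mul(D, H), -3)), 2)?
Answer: 570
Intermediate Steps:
H = 15
D = 19 (D = Add(20, -1) = 19)
Mul(Add(3, Add(Mul(D, H), -3)), 2) = Mul(Add(3, Add(Mul(19, 15), -3)), 2) = Mul(Add(3, Add(285, -3)), 2) = Mul(Add(3, 282), 2) = Mul(285, 2) = 570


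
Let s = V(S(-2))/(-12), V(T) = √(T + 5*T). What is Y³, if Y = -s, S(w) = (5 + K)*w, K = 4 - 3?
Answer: -I*√2/4 ≈ -0.35355*I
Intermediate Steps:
K = 1
S(w) = 6*w (S(w) = (5 + 1)*w = 6*w)
V(T) = √6*√T (V(T) = √(6*T) = √6*√T)
s = -I*√2/2 (s = (√6*√(6*(-2)))/(-12) = (√6*√(-12))*(-1/12) = (√6*(2*I*√3))*(-1/12) = (6*I*√2)*(-1/12) = -I*√2/2 ≈ -0.70711*I)
Y = I*√2/2 (Y = -(-1)*I*√2/2 = I*√2/2 ≈ 0.70711*I)
Y³ = (I*√2/2)³ = -I*√2/4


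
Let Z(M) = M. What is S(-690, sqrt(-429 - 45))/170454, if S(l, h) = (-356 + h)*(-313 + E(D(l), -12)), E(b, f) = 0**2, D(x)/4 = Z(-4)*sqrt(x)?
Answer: 55714/85227 - 313*I*sqrt(474)/170454 ≈ 0.65371 - 0.039979*I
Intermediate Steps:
D(x) = -16*sqrt(x) (D(x) = 4*(-4*sqrt(x)) = -16*sqrt(x))
E(b, f) = 0
S(l, h) = 111428 - 313*h (S(l, h) = (-356 + h)*(-313 + 0) = (-356 + h)*(-313) = 111428 - 313*h)
S(-690, sqrt(-429 - 45))/170454 = (111428 - 313*sqrt(-429 - 45))/170454 = (111428 - 313*I*sqrt(474))*(1/170454) = 55714/85227 - 313*I*sqrt(474)/170454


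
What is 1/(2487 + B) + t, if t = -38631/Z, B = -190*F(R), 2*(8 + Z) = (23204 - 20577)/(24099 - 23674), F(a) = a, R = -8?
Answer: 43858419541/5573737 ≈ 7868.8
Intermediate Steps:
Z = -4173/850 (Z = -8 + ((23204 - 20577)/(24099 - 23674))/2 = -8 + (2627/425)/2 = -8 + (2627*(1/425))/2 = -8 + (1/2)*(2627/425) = -8 + 2627/850 = -4173/850 ≈ -4.9094)
B = 1520 (B = -190*(-8) = 1520)
t = 10945450/1391 (t = -38631/(-4173/850) = -38631*(-850/4173) = 10945450/1391 ≈ 7868.8)
1/(2487 + B) + t = 1/(2487 + 1520) + 10945450/1391 = 1/4007 + 10945450/1391 = 43858419541/5573737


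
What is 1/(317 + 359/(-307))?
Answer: 307/96960 ≈ 0.0031663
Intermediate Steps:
1/(317 + 359/(-307)) = 1/(317 + 359*(-1/307)) = 1/(317 - 359/307) = 1/(96960/307) = 307/96960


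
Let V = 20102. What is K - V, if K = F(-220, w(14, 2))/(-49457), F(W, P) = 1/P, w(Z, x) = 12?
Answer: -11930215369/593484 ≈ -20102.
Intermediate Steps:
K = -1/593484 (K = 1/(12*(-49457)) = (1/12)*(-1/49457) = -1/593484 ≈ -1.6850e-6)
K - V = -1/593484 - 1*20102 = -1/593484 - 20102 = -11930215369/593484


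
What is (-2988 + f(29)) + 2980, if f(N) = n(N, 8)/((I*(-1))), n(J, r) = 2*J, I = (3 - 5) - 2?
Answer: 13/2 ≈ 6.5000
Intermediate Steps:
I = -4 (I = -2 - 2 = -4)
f(N) = N/2 (f(N) = (2*N)/((-4*(-1))) = (2*N)/4 = (2*N)*(1/4) = N/2)
(-2988 + f(29)) + 2980 = (-2988 + (1/2)*29) + 2980 = (-2988 + 29/2) + 2980 = -5947/2 + 2980 = 13/2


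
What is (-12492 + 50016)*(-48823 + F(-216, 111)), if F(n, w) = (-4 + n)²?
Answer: -15872652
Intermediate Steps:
(-12492 + 50016)*(-48823 + F(-216, 111)) = (-12492 + 50016)*(-48823 + (-4 - 216)²) = 37524*(-48823 + (-220)²) = 37524*(-48823 + 48400) = 37524*(-423) = -15872652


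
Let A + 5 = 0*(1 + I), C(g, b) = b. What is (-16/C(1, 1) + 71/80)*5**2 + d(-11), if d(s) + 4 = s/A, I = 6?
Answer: -30369/80 ≈ -379.61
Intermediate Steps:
A = -5 (A = -5 + 0*(1 + 6) = -5 + 0*7 = -5 + 0 = -5)
d(s) = -4 - s/5 (d(s) = -4 + s/(-5) = -4 + s*(-1/5) = -4 - s/5)
(-16/C(1, 1) + 71/80)*5**2 + d(-11) = (-16/1 + 71/80)*5**2 + (-4 - 1/5*(-11)) = (-16*1 + 71*(1/80))*25 + (-4 + 11/5) = (-16 + 71/80)*25 - 9/5 = -1209/80*25 - 9/5 = -6045/16 - 9/5 = -30369/80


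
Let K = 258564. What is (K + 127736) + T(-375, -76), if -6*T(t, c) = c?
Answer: 1158938/3 ≈ 3.8631e+5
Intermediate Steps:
T(t, c) = -c/6
(K + 127736) + T(-375, -76) = (258564 + 127736) - ⅙*(-76) = 386300 + 38/3 = 1158938/3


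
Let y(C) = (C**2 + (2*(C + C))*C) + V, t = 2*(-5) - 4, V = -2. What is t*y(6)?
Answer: -2492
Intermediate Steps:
t = -14 (t = -10 - 4 = -14)
y(C) = -2 + 5*C**2 (y(C) = (C**2 + (2*(C + C))*C) - 2 = (C**2 + (2*(2*C))*C) - 2 = (C**2 + (4*C)*C) - 2 = (C**2 + 4*C**2) - 2 = 5*C**2 - 2 = -2 + 5*C**2)
t*y(6) = -14*(-2 + 5*6**2) = -14*(-2 + 5*36) = -14*(-2 + 180) = -14*178 = -2492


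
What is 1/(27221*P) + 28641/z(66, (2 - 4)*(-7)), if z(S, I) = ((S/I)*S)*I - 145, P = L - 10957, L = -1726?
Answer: 9888131767252/1453822243973 ≈ 6.8015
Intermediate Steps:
P = -12683 (P = -1726 - 10957 = -12683)
z(S, I) = -145 + S² (z(S, I) = (S²/I)*I - 145 = S² - 145 = -145 + S²)
1/(27221*P) + 28641/z(66, (2 - 4)*(-7)) = 1/(27221*(-12683)) + 28641/(-145 + 66²) = (1/27221)*(-1/12683) + 28641/(-145 + 4356) = -1/345243943 + 28641/4211 = 9888131767252/1453822243973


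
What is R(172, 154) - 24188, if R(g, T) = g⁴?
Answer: 875188868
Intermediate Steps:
R(172, 154) - 24188 = 172⁴ - 24188 = 875213056 - 24188 = 875188868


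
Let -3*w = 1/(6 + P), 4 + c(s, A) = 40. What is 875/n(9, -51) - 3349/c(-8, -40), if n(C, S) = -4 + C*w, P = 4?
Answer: -459007/1548 ≈ -296.52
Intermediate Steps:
c(s, A) = 36 (c(s, A) = -4 + 40 = 36)
w = -1/30 (w = -1/(3*(6 + 4)) = -⅓/10 = -⅓*⅒ = -1/30 ≈ -0.033333)
n(C, S) = -4 - C/30 (n(C, S) = -4 + C*(-1/30) = -4 - C/30)
875/n(9, -51) - 3349/c(-8, -40) = 875/(-4 - 1/30*9) - 3349/36 = 875/(-4 - 3/10) - 3349*1/36 = 875/(-43/10) - 3349/36 = 875*(-10/43) - 3349/36 = -8750/43 - 3349/36 = -459007/1548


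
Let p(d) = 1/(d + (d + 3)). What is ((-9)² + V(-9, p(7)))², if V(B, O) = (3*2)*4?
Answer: 11025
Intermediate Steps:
p(d) = 1/(3 + 2*d) (p(d) = 1/(d + (3 + d)) = 1/(3 + 2*d))
V(B, O) = 24 (V(B, O) = 6*4 = 24)
((-9)² + V(-9, p(7)))² = ((-9)² + 24)² = (81 + 24)² = 105² = 11025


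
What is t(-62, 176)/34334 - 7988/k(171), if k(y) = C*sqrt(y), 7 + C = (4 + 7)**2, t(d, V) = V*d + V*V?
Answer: 10032/17167 - 3994*sqrt(19)/3249 ≈ -4.7740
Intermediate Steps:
t(d, V) = V**2 + V*d (t(d, V) = V*d + V**2 = V**2 + V*d)
C = 114 (C = -7 + (4 + 7)**2 = -7 + 11**2 = -7 + 121 = 114)
k(y) = 114*sqrt(y)
t(-62, 176)/34334 - 7988/k(171) = (176*(176 - 62))/34334 - 7988*sqrt(19)/6498 = (176*114)*(1/34334) - 7988*sqrt(19)/6498 = 20064*(1/34334) - 7988*sqrt(19)/6498 = 10032/17167 - 3994*sqrt(19)/3249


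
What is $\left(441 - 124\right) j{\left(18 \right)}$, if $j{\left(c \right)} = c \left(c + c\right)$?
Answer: $205416$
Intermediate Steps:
$j{\left(c \right)} = 2 c^{2}$ ($j{\left(c \right)} = c 2 c = 2 c^{2}$)
$\left(441 - 124\right) j{\left(18 \right)} = \left(441 - 124\right) 2 \cdot 18^{2} = \left(441 - 124\right) 2 \cdot 324 = 317 \cdot 648 = 205416$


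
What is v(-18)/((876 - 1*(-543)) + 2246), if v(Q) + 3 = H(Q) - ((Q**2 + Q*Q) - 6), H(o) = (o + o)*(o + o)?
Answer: 651/3665 ≈ 0.17763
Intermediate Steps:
H(o) = 4*o**2 (H(o) = (2*o)*(2*o) = 4*o**2)
v(Q) = 3 + 2*Q**2 (v(Q) = -3 + (4*Q**2 - ((Q**2 + Q*Q) - 6)) = -3 + (4*Q**2 - ((Q**2 + Q**2) - 6)) = -3 + (4*Q**2 - (2*Q**2 - 6)) = -3 + (4*Q**2 - (-6 + 2*Q**2)) = -3 + (4*Q**2 + (6 - 2*Q**2)) = -3 + (6 + 2*Q**2) = 3 + 2*Q**2)
v(-18)/((876 - 1*(-543)) + 2246) = (3 + 2*(-18)**2)/((876 - 1*(-543)) + 2246) = (3 + 2*324)/((876 + 543) + 2246) = (3 + 648)/(1419 + 2246) = 651/3665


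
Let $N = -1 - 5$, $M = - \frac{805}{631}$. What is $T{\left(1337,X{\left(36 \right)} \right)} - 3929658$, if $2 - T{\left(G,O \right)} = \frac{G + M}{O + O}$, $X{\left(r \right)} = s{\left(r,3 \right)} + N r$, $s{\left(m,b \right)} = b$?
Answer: $- \frac{528157133947}{134403} \approx -3.9297 \cdot 10^{6}$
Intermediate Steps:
$M = - \frac{805}{631}$ ($M = \left(-805\right) \frac{1}{631} = - \frac{805}{631} \approx -1.2758$)
$N = -6$
$X{\left(r \right)} = 3 - 6 r$
$T{\left(G,O \right)} = 2 - \frac{- \frac{805}{631} + G}{2 O}$ ($T{\left(G,O \right)} = 2 - \frac{G - \frac{805}{631}}{O + O} = 2 - \frac{- \frac{805}{631} + G}{2 O}$)
$T{\left(1337,X{\left(36 \right)} \right)} - 3929658 = \frac{805 - 843647 + 2524 \left(3 - 216\right)}{1262 \left(3 - 216\right)} - 3929658 = \frac{805 - 843647 + 2524 \left(-213\right)}{1262 \left(-213\right)} - 3929658 = \frac{1}{1262} \left(- \frac{1}{213}\right) \left(805 - 843647 - 537612\right) - 3929658 = \frac{1}{1262} \left(- \frac{1}{213}\right) \left(-1380454\right) - 3929658 = \frac{690227}{134403} - 3929658 = - \frac{528157133947}{134403}$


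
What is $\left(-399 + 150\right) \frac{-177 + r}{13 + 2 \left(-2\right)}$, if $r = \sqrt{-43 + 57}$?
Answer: $4897 - \frac{83 \sqrt{14}}{3} \approx 4793.5$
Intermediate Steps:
$r = \sqrt{14} \approx 3.7417$
$\left(-399 + 150\right) \frac{-177 + r}{13 + 2 \left(-2\right)} = \left(-399 + 150\right) \frac{-177 + \sqrt{14}}{13 + 2 \left(-2\right)} = - 249 \frac{-177 + \sqrt{14}}{13 - 4} = - 249 \frac{-177 + \sqrt{14}}{9} = - 249 \left(-177 + \sqrt{14}\right) \frac{1}{9} = - 249 \left(- \frac{59}{3} + \frac{\sqrt{14}}{9}\right) = 4897 - \frac{83 \sqrt{14}}{3}$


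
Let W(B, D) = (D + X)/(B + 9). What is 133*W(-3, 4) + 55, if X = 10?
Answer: 1096/3 ≈ 365.33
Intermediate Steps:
W(B, D) = (10 + D)/(9 + B) (W(B, D) = (D + 10)/(B + 9) = (10 + D)/(9 + B))
133*W(-3, 4) + 55 = 133*((10 + 4)/(9 - 3)) + 55 = 133*(14/6) + 55 = 133*((⅙)*14) + 55 = 133*(7/3) + 55 = 931/3 + 55 = 1096/3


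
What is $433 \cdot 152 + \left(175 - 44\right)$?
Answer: $65947$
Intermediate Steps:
$433 \cdot 152 + \left(175 - 44\right) = 65816 + \left(175 - 44\right) = 65816 + 131 = 65947$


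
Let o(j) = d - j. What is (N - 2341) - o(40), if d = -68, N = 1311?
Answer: -922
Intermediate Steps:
o(j) = -68 - j
(N - 2341) - o(40) = (1311 - 2341) - (-68 - 1*40) = -1030 - (-68 - 40) = -1030 - 1*(-108) = -1030 + 108 = -922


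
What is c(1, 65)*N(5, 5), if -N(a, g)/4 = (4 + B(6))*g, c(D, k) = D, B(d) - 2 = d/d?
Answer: -140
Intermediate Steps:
B(d) = 3 (B(d) = 2 + d/d = 2 + 1 = 3)
N(a, g) = -28*g (N(a, g) = -4*(4 + 3)*g = -28*g)
c(1, 65)*N(5, 5) = 1*(-28*5) = 1*(-140) = -140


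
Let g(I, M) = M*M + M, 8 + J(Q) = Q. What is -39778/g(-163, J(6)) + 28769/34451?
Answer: -685167170/34451 ≈ -19888.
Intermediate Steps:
J(Q) = -8 + Q
g(I, M) = M + M**2 (g(I, M) = M**2 + M = M + M**2)
-39778/g(-163, J(6)) + 28769/34451 = -39778*1/((1 + (-8 + 6))*(-8 + 6)) + 28769/34451 = -39778*(-1/(2*(1 - 2))) + 28769*(1/34451) = -39778/((-2*(-1))) + 28769/34451 = -39778/2 + 28769/34451 = -39778*1/2 + 28769/34451 = -19889 + 28769/34451 = -685167170/34451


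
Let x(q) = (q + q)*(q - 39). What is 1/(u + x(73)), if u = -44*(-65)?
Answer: 1/7824 ≈ 0.00012781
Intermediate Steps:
u = 2860
x(q) = 2*q*(-39 + q) (x(q) = (2*q)*(-39 + q) = 2*q*(-39 + q))
1/(u + x(73)) = 1/(2860 + 2*73*(-39 + 73)) = 1/(2860 + 2*73*34) = 1/(2860 + 4964) = 1/7824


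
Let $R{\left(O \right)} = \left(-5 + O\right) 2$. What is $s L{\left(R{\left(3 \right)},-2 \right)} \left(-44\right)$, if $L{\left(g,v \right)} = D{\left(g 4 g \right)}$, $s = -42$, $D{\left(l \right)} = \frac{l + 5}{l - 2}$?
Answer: $\frac{63756}{31} \approx 2056.6$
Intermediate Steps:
$R{\left(O \right)} = -10 + 2 O$
$D{\left(l \right)} = \frac{5 + l}{-2 + l}$
$L{\left(g,v \right)} = \frac{5 + 4 g^{2}}{-2 + 4 g^{2}}$ ($L{\left(g,v \right)} = \frac{5 + g 4 g}{-2 + g 4 g} = \frac{5 + 4 g g}{-2 + 4 g g} = \frac{5 + 4 g^{2}}{-2 + 4 g^{2}}$)
$s L{\left(R{\left(3 \right)},-2 \right)} \left(-44\right) = - 42 \frac{5 + 4 \left(-10 + 2 \cdot 3\right)^{2}}{2 \left(-1 + 2 \left(-10 + 2 \cdot 3\right)^{2}\right)} \left(-44\right) = - 42 \frac{5 + 4 \left(-10 + 6\right)^{2}}{2 \left(-1 + 2 \left(-10 + 6\right)^{2}\right)} \left(-44\right) = - 42 \frac{5 + 4 \left(-4\right)^{2}}{2 \left(-1 + 2 \left(-4\right)^{2}\right)} \left(-44\right) = - 42 \frac{5 + 4 \cdot 16}{2 \left(-1 + 2 \cdot 16\right)} \left(-44\right) = - 42 \frac{5 + 64}{2 \left(-1 + 32\right)} \left(-44\right) = - 42 \cdot \frac{1}{2} \cdot \frac{1}{31} \cdot 69 \left(-44\right) = \left(-42\right) \frac{69}{62} \left(-44\right) = \left(- \frac{1449}{31}\right) \left(-44\right) = \frac{63756}{31}$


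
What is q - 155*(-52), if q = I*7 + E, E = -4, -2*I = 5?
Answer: 16077/2 ≈ 8038.5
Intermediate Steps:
I = -5/2 (I = -1/2*5 = -5/2 ≈ -2.5000)
q = -43/2 (q = -5/2*7 - 4 = -35/2 - 4 = -43/2 ≈ -21.500)
q - 155*(-52) = -43/2 - 155*(-52) = -43/2 + 8060 = 16077/2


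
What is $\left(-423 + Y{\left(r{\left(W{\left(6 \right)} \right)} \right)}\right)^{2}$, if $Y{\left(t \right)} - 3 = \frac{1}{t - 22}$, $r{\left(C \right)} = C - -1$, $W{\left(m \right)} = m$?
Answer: $\frac{39702601}{225} \approx 1.7646 \cdot 10^{5}$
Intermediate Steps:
$r{\left(C \right)} = 1 + C$ ($r{\left(C \right)} = C + 1 = 1 + C$)
$Y{\left(t \right)} = 3 + \frac{1}{-22 + t}$ ($Y{\left(t \right)} = 3 + \frac{1}{t - 22} = 3 + \frac{1}{-22 + t}$)
$\left(-423 + Y{\left(r{\left(W{\left(6 \right)} \right)} \right)}\right)^{2} = \left(-423 + \frac{-65 + 3 \left(1 + 6\right)}{-22 + \left(1 + 6\right)}\right)^{2} = \left(-423 + \frac{-65 + 3 \cdot 7}{-22 + 7}\right)^{2} = \left(-423 + \frac{-65 + 21}{-15}\right)^{2} = \left(-423 - - \frac{44}{15}\right)^{2} = \left(-423 + \frac{44}{15}\right)^{2} = \left(- \frac{6301}{15}\right)^{2} = \frac{39702601}{225}$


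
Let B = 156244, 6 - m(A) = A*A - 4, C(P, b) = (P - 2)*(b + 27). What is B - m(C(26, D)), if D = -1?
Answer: 545610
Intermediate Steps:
C(P, b) = (-2 + P)*(27 + b)
m(A) = 10 - A² (m(A) = 6 - (A*A - 4) = 6 - (A² - 4) = 6 - (-4 + A²) = 6 + (4 - A²) = 10 - A²)
B - m(C(26, D)) = 156244 - (10 - (-54 - 2*(-1) + 27*26 + 26*(-1))²) = 156244 - (10 - (-54 + 2 + 702 - 26)²) = 156244 - (10 - 1*624²) = 156244 - (10 - 1*389376) = 156244 - (10 - 389376) = 156244 - 1*(-389366) = 156244 + 389366 = 545610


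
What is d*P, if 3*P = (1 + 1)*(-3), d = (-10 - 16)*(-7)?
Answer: -364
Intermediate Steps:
d = 182 (d = -26*(-7) = 182)
P = -2 (P = ((1 + 1)*(-3))/3 = (2*(-3))/3 = (⅓)*(-6) = -2)
d*P = 182*(-2) = -364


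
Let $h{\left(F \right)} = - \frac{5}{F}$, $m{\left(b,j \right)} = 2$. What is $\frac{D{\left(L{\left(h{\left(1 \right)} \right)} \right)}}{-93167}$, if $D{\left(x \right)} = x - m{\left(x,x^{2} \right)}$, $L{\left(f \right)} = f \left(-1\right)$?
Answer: $- \frac{3}{93167} \approx -3.22 \cdot 10^{-5}$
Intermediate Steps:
$L{\left(f \right)} = - f$
$D{\left(x \right)} = -2 + x$ ($D{\left(x \right)} = x - 2 = -2 + x$)
$\frac{D{\left(L{\left(h{\left(1 \right)} \right)} \right)}}{-93167} = \frac{-2 - - \frac{5}{1}}{-93167} = \left(-2 - \left(-5\right) 1\right) \left(- \frac{1}{93167}\right) = \left(-2 - -5\right) \left(- \frac{1}{93167}\right) = \left(-2 + 5\right) \left(- \frac{1}{93167}\right) = 3 \left(- \frac{1}{93167}\right) = - \frac{3}{93167}$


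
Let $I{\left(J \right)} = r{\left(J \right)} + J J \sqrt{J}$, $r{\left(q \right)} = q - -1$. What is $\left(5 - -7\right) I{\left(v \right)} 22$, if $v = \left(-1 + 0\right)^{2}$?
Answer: $792$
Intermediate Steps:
$r{\left(q \right)} = 1 + q$ ($r{\left(q \right)} = q + 1 = 1 + q$)
$v = 1$ ($v = \left(-1\right)^{2} = 1$)
$I{\left(J \right)} = 1 + J + J^{\frac{5}{2}}$ ($I{\left(J \right)} = \left(1 + J\right) + J J \sqrt{J} = \left(1 + J\right) + J J^{\frac{3}{2}} = \left(1 + J\right) + J^{\frac{5}{2}} = 1 + J + J^{\frac{5}{2}}$)
$\left(5 - -7\right) I{\left(v \right)} 22 = \left(5 - -7\right) \left(1 + 1 + 1^{\frac{5}{2}}\right) 22 = \left(5 + 7\right) \left(1 + 1 + 1\right) 22 = 12 \cdot 3 \cdot 22 = 36 \cdot 22 = 792$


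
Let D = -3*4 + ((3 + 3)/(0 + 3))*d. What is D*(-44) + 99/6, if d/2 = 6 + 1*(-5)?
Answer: 737/2 ≈ 368.50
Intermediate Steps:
d = 2 (d = 2*(6 + 1*(-5)) = 2*(6 - 5) = 2*1 = 2)
D = -8 (D = -3*4 + ((3 + 3)/(0 + 3))*2 = -12 + (6/3)*2 = -12 + (6*(⅓))*2 = -12 + 2*2 = -12 + 4 = -8)
D*(-44) + 99/6 = -8*(-44) + 99/6 = 352 + 99*(⅙) = 352 + 33/2 = 737/2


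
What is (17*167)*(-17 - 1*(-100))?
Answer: 235637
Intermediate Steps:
(17*167)*(-17 - 1*(-100)) = 2839*(-17 + 100) = 2839*83 = 235637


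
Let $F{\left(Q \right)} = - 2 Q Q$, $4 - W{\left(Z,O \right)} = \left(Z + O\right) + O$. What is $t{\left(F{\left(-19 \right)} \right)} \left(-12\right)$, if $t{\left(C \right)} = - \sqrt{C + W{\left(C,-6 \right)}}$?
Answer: $48$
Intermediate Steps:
$W{\left(Z,O \right)} = 4 - Z - 2 O$ ($W{\left(Z,O \right)} = 4 - \left(\left(Z + O\right) + O\right) = 4 - \left(\left(O + Z\right) + O\right) = 4 - \left(Z + 2 O\right) = 4 - Z - 2 O$)
$F{\left(Q \right)} = - 2 Q^{2}$
$t{\left(C \right)} = -4$ ($t{\left(C \right)} = - \sqrt{C - \left(-16 + C\right)} = - \sqrt{16} = \left(-1\right) 4 = -4$)
$t{\left(F{\left(-19 \right)} \right)} \left(-12\right) = \left(-4\right) \left(-12\right) = 48$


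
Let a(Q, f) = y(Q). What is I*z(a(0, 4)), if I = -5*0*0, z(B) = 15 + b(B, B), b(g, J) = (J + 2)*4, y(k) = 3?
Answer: 0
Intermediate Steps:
a(Q, f) = 3
b(g, J) = 8 + 4*J (b(g, J) = (2 + J)*4 = 8 + 4*J)
z(B) = 23 + 4*B (z(B) = 15 + (8 + 4*B) = 23 + 4*B)
I = 0 (I = 0*0 = 0)
I*z(a(0, 4)) = 0*(23 + 4*3) = 0*(23 + 12) = 0*35 = 0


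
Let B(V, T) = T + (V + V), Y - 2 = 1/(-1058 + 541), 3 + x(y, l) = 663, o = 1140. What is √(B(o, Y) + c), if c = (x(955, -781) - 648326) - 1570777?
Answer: I*√592355458046/517 ≈ 1488.7*I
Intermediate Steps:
x(y, l) = 660 (x(y, l) = -3 + 663 = 660)
Y = 1033/517 (Y = 2 + 1/(-1058 + 541) = 2 + 1/(-517) = 2 - 1/517 = 1033/517 ≈ 1.9981)
c = -2218443 (c = (660 - 648326) - 1570777 = -647666 - 1570777 = -2218443)
B(V, T) = T + 2*V
√(B(o, Y) + c) = √((1033/517 + 2*1140) - 2218443) = √((1033/517 + 2280) - 2218443) = √(1179793/517 - 2218443) = √(-1145755238/517) = I*√592355458046/517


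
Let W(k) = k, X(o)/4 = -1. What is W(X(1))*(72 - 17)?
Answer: -220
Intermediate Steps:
X(o) = -4 (X(o) = 4*(-1) = -4)
W(X(1))*(72 - 17) = -4*(72 - 17) = -4*55 = -220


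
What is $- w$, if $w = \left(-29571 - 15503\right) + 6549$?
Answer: $38525$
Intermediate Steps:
$w = -38525$ ($w = -45074 + 6549 = -38525$)
$- w = \left(-1\right) \left(-38525\right) = 38525$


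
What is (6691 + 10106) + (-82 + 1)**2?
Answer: 23358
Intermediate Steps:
(6691 + 10106) + (-82 + 1)**2 = 16797 + (-81)**2 = 16797 + 6561 = 23358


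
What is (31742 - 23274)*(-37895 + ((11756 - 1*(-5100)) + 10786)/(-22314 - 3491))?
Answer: -8280925934756/25805 ≈ -3.2090e+8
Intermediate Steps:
(31742 - 23274)*(-37895 + ((11756 - 1*(-5100)) + 10786)/(-22314 - 3491)) = 8468*(-37895 + ((11756 + 5100) + 10786)/(-25805)) = 8468*(-37895 + (16856 + 10786)*(-1/25805)) = 8468*(-37895 + 27642*(-1/25805)) = 8468*(-37895 - 27642/25805) = 8468*(-977908117/25805) = -8280925934756/25805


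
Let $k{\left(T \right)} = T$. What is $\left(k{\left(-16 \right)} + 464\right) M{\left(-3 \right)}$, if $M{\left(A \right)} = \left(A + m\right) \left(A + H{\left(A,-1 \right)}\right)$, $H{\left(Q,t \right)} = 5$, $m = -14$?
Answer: $-15232$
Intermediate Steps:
$M{\left(A \right)} = \left(-14 + A\right) \left(5 + A\right)$ ($M{\left(A \right)} = \left(A - 14\right) \left(A + 5\right) = \left(-14 + A\right) \left(5 + A\right)$)
$\left(k{\left(-16 \right)} + 464\right) M{\left(-3 \right)} = \left(-16 + 464\right) \left(-70 + \left(-3\right)^{2} - -27\right) = 448 \left(-70 + 9 + 27\right) = 448 \left(-34\right) = -15232$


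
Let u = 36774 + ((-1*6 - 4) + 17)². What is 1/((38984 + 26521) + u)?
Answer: 1/102328 ≈ 9.7725e-6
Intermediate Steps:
u = 36823 (u = 36774 + ((-6 - 4) + 17)² = 36774 + (-10 + 17)² = 36774 + 7² = 36774 + 49 = 36823)
1/((38984 + 26521) + u) = 1/((38984 + 26521) + 36823) = 1/(65505 + 36823) = 1/102328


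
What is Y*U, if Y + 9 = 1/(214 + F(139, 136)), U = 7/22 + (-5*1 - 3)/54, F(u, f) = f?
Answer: -318049/207900 ≈ -1.5298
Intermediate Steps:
U = 101/594 (U = 7*(1/22) + (-5 - 3)*(1/54) = 7/22 - 8*1/54 = 7/22 - 4/27 = 101/594 ≈ 0.17003)
Y = -3149/350 (Y = -9 + 1/(214 + 136) = -9 + 1/350 = -3149/350 ≈ -8.9971)
Y*U = -3149/350*101/594 = -318049/207900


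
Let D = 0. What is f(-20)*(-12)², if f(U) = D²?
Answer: 0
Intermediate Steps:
f(U) = 0 (f(U) = 0² = 0)
f(-20)*(-12)² = 0*(-12)² = 0*144 = 0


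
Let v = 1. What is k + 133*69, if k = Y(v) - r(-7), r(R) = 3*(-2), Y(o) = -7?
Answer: 9176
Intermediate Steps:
r(R) = -6
k = -1 (k = -7 - 1*(-6) = -7 + 6 = -1)
k + 133*69 = -1 + 133*69 = -1 + 9177 = 9176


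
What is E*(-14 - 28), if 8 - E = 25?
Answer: 714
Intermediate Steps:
E = -17 (E = 8 - 1*25 = 8 - 25 = -17)
E*(-14 - 28) = -17*(-14 - 28) = -17*(-42) = 714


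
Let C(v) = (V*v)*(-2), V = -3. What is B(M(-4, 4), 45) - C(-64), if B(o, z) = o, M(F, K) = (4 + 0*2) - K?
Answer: 384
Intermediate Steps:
M(F, K) = 4 - K (M(F, K) = (4 + 0) - K = 4 - K)
C(v) = 6*v (C(v) = -3*v*(-2) = 6*v)
B(M(-4, 4), 45) - C(-64) = (4 - 1*4) - 6*(-64) = (4 - 4) - 1*(-384) = 0 + 384 = 384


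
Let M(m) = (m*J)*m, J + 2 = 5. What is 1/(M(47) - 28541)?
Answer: -1/21914 ≈ -4.5633e-5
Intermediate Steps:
J = 3 (J = -2 + 5 = 3)
M(m) = 3*m² (M(m) = (m*3)*m = (3*m)*m = 3*m²)
1/(M(47) - 28541) = 1/(3*47² - 28541) = 1/(3*2209 - 28541) = 1/(6627 - 28541) = 1/(-21914) = -1/21914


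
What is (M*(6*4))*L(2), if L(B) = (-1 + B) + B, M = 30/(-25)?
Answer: -432/5 ≈ -86.400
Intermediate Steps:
M = -6/5 (M = 30*(-1/25) = -6/5 ≈ -1.2000)
L(B) = -1 + 2*B
(M*(6*4))*L(2) = (-36*4/5)*(-1 + 2*2) = (-6/5*24)*(-1 + 4) = -144/5*3 = -432/5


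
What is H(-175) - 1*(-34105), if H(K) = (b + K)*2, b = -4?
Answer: 33747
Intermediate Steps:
H(K) = -8 + 2*K (H(K) = (-4 + K)*2 = -8 + 2*K)
H(-175) - 1*(-34105) = (-8 + 2*(-175)) - 1*(-34105) = (-8 - 350) + 34105 = -358 + 34105 = 33747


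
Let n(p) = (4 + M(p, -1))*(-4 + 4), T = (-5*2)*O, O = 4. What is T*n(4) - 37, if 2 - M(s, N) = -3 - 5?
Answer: -37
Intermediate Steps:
M(s, N) = 10 (M(s, N) = 2 - (-3 - 5) = 2 - 1*(-8) = 2 + 8 = 10)
T = -40 (T = -5*2*4 = -10*4 = -40)
n(p) = 0 (n(p) = (4 + 10)*(-4 + 4) = 14*0 = 0)
T*n(4) - 37 = -40*0 - 37 = 0 - 37 = -37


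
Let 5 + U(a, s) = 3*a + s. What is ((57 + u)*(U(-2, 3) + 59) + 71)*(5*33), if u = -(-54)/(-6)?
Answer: 415635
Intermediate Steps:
U(a, s) = -5 + s + 3*a (U(a, s) = -5 + (3*a + s) = -5 + (s + 3*a) = -5 + s + 3*a)
u = -9 (u = -(-54)*(-1)/6 = -3*3 = -9)
((57 + u)*(U(-2, 3) + 59) + 71)*(5*33) = ((57 - 9)*((-5 + 3 + 3*(-2)) + 59) + 71)*(5*33) = (48*((-5 + 3 - 6) + 59) + 71)*165 = (48*(-8 + 59) + 71)*165 = (48*51 + 71)*165 = (2448 + 71)*165 = 2519*165 = 415635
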